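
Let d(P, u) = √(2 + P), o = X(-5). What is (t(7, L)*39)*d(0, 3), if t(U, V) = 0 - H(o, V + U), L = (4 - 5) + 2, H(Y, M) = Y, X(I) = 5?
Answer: -195*√2 ≈ -275.77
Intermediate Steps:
o = 5
L = 1 (L = -1 + 2 = 1)
t(U, V) = -5 (t(U, V) = 0 - 1*5 = 0 - 5 = -5)
(t(7, L)*39)*d(0, 3) = (-5*39)*√(2 + 0) = -195*√2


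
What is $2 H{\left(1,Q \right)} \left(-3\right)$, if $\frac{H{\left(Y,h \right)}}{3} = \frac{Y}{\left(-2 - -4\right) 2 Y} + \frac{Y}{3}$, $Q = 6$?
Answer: $- \frac{21}{2} \approx -10.5$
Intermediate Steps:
$H{\left(Y,h \right)} = \frac{3}{4} + Y$ ($H{\left(Y,h \right)} = 3 \left(\frac{Y}{\left(-2 - -4\right) 2 Y} + \frac{Y}{3}\right) = 3 \left(\frac{Y}{\left(-2 + 4\right) 2 Y} + Y \frac{1}{3}\right) = 3 \left(\frac{Y}{2 \cdot 2 Y} + \frac{Y}{3}\right) = 3 \left(\frac{Y}{4 Y} + \frac{Y}{3}\right) = 3 \left(Y \frac{1}{4 Y} + \frac{Y}{3}\right) = 3 \left(\frac{1}{4} + \frac{Y}{3}\right) = \frac{3}{4} + Y$)
$2 H{\left(1,Q \right)} \left(-3\right) = 2 \left(\frac{3}{4} + 1\right) \left(-3\right) = 2 \cdot \frac{7}{4} \left(-3\right) = \frac{7}{2} \left(-3\right) = - \frac{21}{2}$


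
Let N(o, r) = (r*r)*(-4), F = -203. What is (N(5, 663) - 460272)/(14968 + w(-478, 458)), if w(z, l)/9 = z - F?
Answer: -2218548/12493 ≈ -177.58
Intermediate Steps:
N(o, r) = -4*r² (N(o, r) = r²*(-4) = -4*r²)
w(z, l) = 1827 + 9*z (w(z, l) = 9*(z - 1*(-203)) = 9*(z + 203) = 9*(203 + z) = 1827 + 9*z)
(N(5, 663) - 460272)/(14968 + w(-478, 458)) = (-4*663² - 460272)/(14968 + (1827 + 9*(-478))) = (-4*439569 - 460272)/(14968 + (1827 - 4302)) = (-1758276 - 460272)/(14968 - 2475) = -2218548/12493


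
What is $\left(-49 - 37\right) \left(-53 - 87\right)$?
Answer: $12040$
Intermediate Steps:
$\left(-49 - 37\right) \left(-53 - 87\right) = \left(-49 - 37\right) \left(-140\right) = \left(-86\right) \left(-140\right) = 12040$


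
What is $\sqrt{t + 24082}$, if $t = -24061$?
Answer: $\sqrt{21} \approx 4.5826$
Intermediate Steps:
$\sqrt{t + 24082} = \sqrt{-24061 + 24082} = \sqrt{21}$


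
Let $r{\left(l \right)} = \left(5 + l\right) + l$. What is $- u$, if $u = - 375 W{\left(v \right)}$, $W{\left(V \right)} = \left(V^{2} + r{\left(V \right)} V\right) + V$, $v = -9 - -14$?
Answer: $39375$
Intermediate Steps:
$r{\left(l \right)} = 5 + 2 l$
$v = 5$ ($v = -9 + 14 = 5$)
$W{\left(V \right)} = V + V^{2} + V \left(5 + 2 V\right)$ ($W{\left(V \right)} = \left(V^{2} + \left(5 + 2 V\right) V\right) + V = \left(V^{2} + V \left(5 + 2 V\right)\right) + V = V + V^{2} + V \left(5 + 2 V\right)$)
$u = -39375$ ($u = - 375 \cdot 3 \cdot 5 \left(2 + 5\right) = - 375 \cdot 3 \cdot 5 \cdot 7 = \left(-375\right) 105 = -39375$)
$- u = \left(-1\right) \left(-39375\right) = 39375$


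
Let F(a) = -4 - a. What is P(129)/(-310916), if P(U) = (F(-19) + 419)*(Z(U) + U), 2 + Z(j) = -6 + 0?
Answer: -26257/155458 ≈ -0.16890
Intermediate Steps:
Z(j) = -8 (Z(j) = -2 + (-6 + 0) = -2 - 6 = -8)
P(U) = -3472 + 434*U (P(U) = ((-4 - 1*(-19)) + 419)*(-8 + U) = ((-4 + 19) + 419)*(-8 + U) = (15 + 419)*(-8 + U) = 434*(-8 + U) = -3472 + 434*U)
P(129)/(-310916) = (-3472 + 434*129)/(-310916) = (-3472 + 55986)*(-1/310916) = 52514*(-1/310916) = -26257/155458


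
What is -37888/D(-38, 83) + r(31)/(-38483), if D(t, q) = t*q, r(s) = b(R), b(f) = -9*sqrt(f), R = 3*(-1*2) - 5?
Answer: 18944/1577 + 9*I*sqrt(11)/38483 ≈ 12.013 + 0.00077566*I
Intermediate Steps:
R = -11 (R = 3*(-2) - 5 = -6 - 5 = -11)
r(s) = -9*I*sqrt(11)
D(t, q) = q*t
-37888/D(-38, 83) + r(31)/(-38483) = -37888/(83*(-38)) - 9*I*sqrt(11)/(-38483) = -37888/(-3154) - 9*I*sqrt(11)*(-1/38483) = -37888*(-1/3154) + 9*I*sqrt(11)/38483 = 18944/1577 + 9*I*sqrt(11)/38483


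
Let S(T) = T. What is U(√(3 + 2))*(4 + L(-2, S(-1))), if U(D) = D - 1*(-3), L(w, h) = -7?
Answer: -9 - 3*√5 ≈ -15.708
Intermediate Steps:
U(D) = 3 + D (U(D) = D + 3 = 3 + D)
U(√(3 + 2))*(4 + L(-2, S(-1))) = (3 + √(3 + 2))*(4 - 7) = (3 + √5)*(-3) = -9 - 3*√5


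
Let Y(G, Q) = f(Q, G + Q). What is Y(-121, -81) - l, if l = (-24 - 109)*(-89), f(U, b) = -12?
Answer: -11849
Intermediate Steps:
Y(G, Q) = -12
l = 11837 (l = -133*(-89) = 11837)
Y(-121, -81) - l = -12 - 1*11837 = -12 - 11837 = -11849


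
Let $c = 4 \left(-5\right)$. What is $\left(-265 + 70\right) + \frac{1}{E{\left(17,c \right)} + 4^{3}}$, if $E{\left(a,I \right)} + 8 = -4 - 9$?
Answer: $- \frac{8384}{43} \approx -194.98$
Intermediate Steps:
$c = -20$
$E{\left(a,I \right)} = -21$ ($E{\left(a,I \right)} = -8 - 13 = -21$)
$\left(-265 + 70\right) + \frac{1}{E{\left(17,c \right)} + 4^{3}} = \left(-265 + 70\right) + \frac{1}{-21 + 4^{3}} = -195 + \frac{1}{-21 + 64} = -195 + \frac{1}{43} = - \frac{8384}{43}$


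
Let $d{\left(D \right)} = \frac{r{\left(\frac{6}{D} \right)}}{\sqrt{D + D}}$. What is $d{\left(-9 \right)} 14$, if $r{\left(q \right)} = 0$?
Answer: $0$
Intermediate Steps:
$d{\left(D \right)} = 0$ ($d{\left(D \right)} = \frac{0}{\sqrt{D + D}} = \frac{0}{\sqrt{2 D}} = \frac{0}{\sqrt{2} \sqrt{D}} = 0 \frac{\sqrt{2}}{2 \sqrt{D}} = 0$)
$d{\left(-9 \right)} 14 = 0 \cdot 14 = 0$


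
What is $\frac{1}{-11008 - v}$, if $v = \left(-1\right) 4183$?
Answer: $- \frac{1}{6825} \approx -0.00014652$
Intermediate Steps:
$v = -4183$
$\frac{1}{-11008 - v} = \frac{1}{-11008 - -4183} = \frac{1}{-11008 + 4183} = \frac{1}{-6825} = - \frac{1}{6825}$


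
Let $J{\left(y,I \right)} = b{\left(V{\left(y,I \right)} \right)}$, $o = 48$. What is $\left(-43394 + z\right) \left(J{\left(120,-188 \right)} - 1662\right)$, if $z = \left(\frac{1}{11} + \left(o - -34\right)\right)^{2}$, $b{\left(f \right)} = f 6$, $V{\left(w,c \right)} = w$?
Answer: $\frac{4178019630}{121} \approx 3.4529 \cdot 10^{7}$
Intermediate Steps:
$b{\left(f \right)} = 6 f$
$J{\left(y,I \right)} = 6 y$
$z = \frac{815409}{121}$ ($z = \left(\frac{1}{11} + \left(48 - -34\right)\right)^{2} = \left(\frac{1}{11} + \left(48 + 34\right)\right)^{2} = \left(\frac{1}{11} + 82\right)^{2} = \left(\frac{903}{11}\right)^{2} = \frac{815409}{121} \approx 6738.9$)
$\left(-43394 + z\right) \left(J{\left(120,-188 \right)} - 1662\right) = \left(-43394 + \frac{815409}{121}\right) \left(6 \cdot 120 - 1662\right) = - \frac{4435265 \left(720 - 1662\right)}{121} = \left(- \frac{4435265}{121}\right) \left(-942\right) = \frac{4178019630}{121}$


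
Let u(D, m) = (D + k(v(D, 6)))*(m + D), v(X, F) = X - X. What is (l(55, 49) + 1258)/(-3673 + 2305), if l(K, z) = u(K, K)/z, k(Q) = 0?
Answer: -5641/5586 ≈ -1.0098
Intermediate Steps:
v(X, F) = 0
u(D, m) = D*(D + m) (u(D, m) = (D + 0)*(m + D) = D*(D + m))
l(K, z) = 2*K**2/z (l(K, z) = (K*(K + K))/z = (K*(2*K))/z = (2*K**2)/z = 2*K**2/z)
(l(55, 49) + 1258)/(-3673 + 2305) = (2*55**2/49 + 1258)/(-3673 + 2305) = (2*3025*(1/49) + 1258)/(-1368) = (6050/49 + 1258)*(-1/1368) = (67692/49)*(-1/1368) = -5641/5586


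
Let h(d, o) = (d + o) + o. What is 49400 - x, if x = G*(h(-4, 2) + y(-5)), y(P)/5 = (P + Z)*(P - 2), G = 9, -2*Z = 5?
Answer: 94075/2 ≈ 47038.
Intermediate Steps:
Z = -5/2 (Z = -1/2*5 = -5/2 ≈ -2.5000)
h(d, o) = d + 2*o
y(P) = 5*(-2 + P)*(-5/2 + P) (y(P) = 5*((P - 5/2)*(P - 2)) = 5*((-5/2 + P)*(-2 + P)) = 5*((-2 + P)*(-5/2 + P)) = 5*(-2 + P)*(-5/2 + P))
x = 4725/2 (x = 9*((-4 + 2*2) + (25 + 5*(-5)**2 - 45/2*(-5))) = 9*((-4 + 4) + (25 + 5*25 + 225/2)) = 9*(0 + (25 + 125 + 225/2)) = 9*(0 + 525/2) = 9*(525/2) = 4725/2 ≈ 2362.5)
49400 - x = 49400 - 1*4725/2 = 49400 - 4725/2 = 94075/2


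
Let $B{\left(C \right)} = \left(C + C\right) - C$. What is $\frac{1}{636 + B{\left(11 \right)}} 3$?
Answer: $\frac{3}{647} \approx 0.0046368$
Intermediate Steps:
$B{\left(C \right)} = C$ ($B{\left(C \right)} = 2 C - C = C$)
$\frac{1}{636 + B{\left(11 \right)}} 3 = \frac{1}{636 + 11} \cdot 3 = \frac{1}{647} \cdot 3 = \frac{3}{647}$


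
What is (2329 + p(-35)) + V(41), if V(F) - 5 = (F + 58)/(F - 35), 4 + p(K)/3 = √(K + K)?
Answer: 4677/2 + 3*I*√70 ≈ 2338.5 + 25.1*I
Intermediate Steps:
p(K) = -12 + 3*√2*√K (p(K) = -12 + 3*√(K + K) = -12 + 3*√(2*K) = -12 + 3*(√2*√K) = -12 + 3*√2*√K)
V(F) = 5 + (58 + F)/(-35 + F) (V(F) = 5 + (F + 58)/(F - 35) = 5 + (58 + F)/(-35 + F))
(2329 + p(-35)) + V(41) = (2329 + (-12 + 3*√2*√(-35))) + 3*(-39 + 2*41)/(-35 + 41) = (2329 + (-12 + 3*√2*(I*√35))) + 3*(-39 + 82)/6 = (2329 + (-12 + 3*I*√70)) + 3*(⅙)*43 = (2317 + 3*I*√70) + 43/2 = 4677/2 + 3*I*√70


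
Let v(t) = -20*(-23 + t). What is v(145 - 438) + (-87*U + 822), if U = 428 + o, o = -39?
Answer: -26701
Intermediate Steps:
U = 389 (U = 428 - 39 = 389)
v(t) = 460 - 20*t
v(145 - 438) + (-87*U + 822) = (460 - 20*(145 - 438)) + (-87*389 + 822) = (460 - 20*(-293)) + (-33843 + 822) = (460 + 5860) - 33021 = 6320 - 33021 = -26701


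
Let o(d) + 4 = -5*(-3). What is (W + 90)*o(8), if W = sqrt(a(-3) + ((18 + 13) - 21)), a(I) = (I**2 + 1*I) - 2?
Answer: 990 + 11*sqrt(14) ≈ 1031.2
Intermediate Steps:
o(d) = 11 (o(d) = -4 - 5*(-3) = -4 + 15 = 11)
a(I) = -2 + I + I**2 (a(I) = (I**2 + I) - 2 = (I + I**2) - 2 = -2 + I + I**2)
W = sqrt(14) (W = sqrt((-2 - 3 + (-3)**2) + ((18 + 13) - 21)) = sqrt((-2 - 3 + 9) + (31 - 21)) = sqrt(4 + 10) = sqrt(14) ≈ 3.7417)
(W + 90)*o(8) = (sqrt(14) + 90)*11 = (90 + sqrt(14))*11 = 990 + 11*sqrt(14)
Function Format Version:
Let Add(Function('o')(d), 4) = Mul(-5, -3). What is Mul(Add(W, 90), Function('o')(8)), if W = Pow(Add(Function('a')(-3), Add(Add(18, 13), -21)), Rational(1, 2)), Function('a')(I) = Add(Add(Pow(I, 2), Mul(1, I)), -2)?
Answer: Add(990, Mul(11, Pow(14, Rational(1, 2)))) ≈ 1031.2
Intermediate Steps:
Function('o')(d) = 11 (Function('o')(d) = Add(-4, Mul(-5, -3)) = Add(-4, 15) = 11)
Function('a')(I) = Add(-2, I, Pow(I, 2)) (Function('a')(I) = Add(Add(Pow(I, 2), I), -2) = Add(Add(I, Pow(I, 2)), -2) = Add(-2, I, Pow(I, 2)))
W = Pow(14, Rational(1, 2)) (W = Pow(Add(Add(-2, -3, Pow(-3, 2)), Add(Add(18, 13), -21)), Rational(1, 2)) = Pow(Add(Add(-2, -3, 9), Add(31, -21)), Rational(1, 2)) = Pow(Add(4, 10), Rational(1, 2)) = Pow(14, Rational(1, 2)) ≈ 3.7417)
Mul(Add(W, 90), Function('o')(8)) = Mul(Add(Pow(14, Rational(1, 2)), 90), 11) = Mul(Add(90, Pow(14, Rational(1, 2))), 11) = Add(990, Mul(11, Pow(14, Rational(1, 2))))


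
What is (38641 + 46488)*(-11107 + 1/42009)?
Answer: -3610970671918/3819 ≈ -9.4553e+8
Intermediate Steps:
(38641 + 46488)*(-11107 + 1/42009) = 85129*(-11107 + 1/42009) = 85129*(-466593962/42009) = -3610970671918/3819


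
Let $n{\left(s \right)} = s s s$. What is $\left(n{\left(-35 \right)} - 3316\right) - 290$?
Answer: $-46481$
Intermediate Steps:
$n{\left(s \right)} = s^{3}$ ($n{\left(s \right)} = s^{2} s = s^{3}$)
$\left(n{\left(-35 \right)} - 3316\right) - 290 = \left(\left(-35\right)^{3} - 3316\right) - 290 = \left(-42875 - 3316\right) - 290 = -46191 - 290 = -46481$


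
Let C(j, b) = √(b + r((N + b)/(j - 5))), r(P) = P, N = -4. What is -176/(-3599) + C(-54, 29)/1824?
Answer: 176/3599 + √99474/107616 ≈ 0.051833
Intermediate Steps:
C(j, b) = √(b + (-4 + b)/(-5 + j)) (C(j, b) = √(b + (-4 + b)/(j - 5)) = √(b + (-4 + b)/(-5 + j)))
-176/(-3599) + C(-54, 29)/1824 = -176/(-3599) + √((-4 + 29 + 29*(-5 - 54))/(-5 - 54))/1824 = -176*(-1/3599) + √((-4 + 29 + 29*(-59))/(-59))*(1/1824) = 176/3599 + √(-(-4 + 29 - 1711)/59)*(1/1824) = 176/3599 + √(-1/59*(-1686))*(1/1824) = 176/3599 + √(1686/59)*(1/1824) = 176/3599 + (√99474/59)*(1/1824) = 176/3599 + √99474/107616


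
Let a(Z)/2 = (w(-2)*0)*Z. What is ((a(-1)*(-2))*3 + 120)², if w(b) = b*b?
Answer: 14400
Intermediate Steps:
w(b) = b²
a(Z) = 0 (a(Z) = 2*(((-2)²*0)*Z) = 2*((4*0)*Z) = 2*(0*Z) = 2*0 = 0)
((a(-1)*(-2))*3 + 120)² = ((0*(-2))*3 + 120)² = (0*3 + 120)² = (0 + 120)² = 120² = 14400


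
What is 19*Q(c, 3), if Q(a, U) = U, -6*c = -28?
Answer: 57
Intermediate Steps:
c = 14/3 (c = -1/6*(-28) = 14/3 ≈ 4.6667)
19*Q(c, 3) = 19*3 = 57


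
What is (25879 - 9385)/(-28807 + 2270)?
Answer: -16494/26537 ≈ -0.62155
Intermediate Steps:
(25879 - 9385)/(-28807 + 2270) = 16494/(-26537) = 16494*(-1/26537) = -16494/26537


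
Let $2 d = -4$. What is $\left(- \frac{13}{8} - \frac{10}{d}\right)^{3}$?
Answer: $\frac{19683}{512} \approx 38.443$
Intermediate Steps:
$d = -2$ ($d = \frac{1}{2} \left(-4\right) = -2$)
$\left(- \frac{13}{8} - \frac{10}{d}\right)^{3} = \left(- \frac{13}{8} - \frac{10}{-2}\right)^{3} = \left(\left(-13\right) \frac{1}{8} - -5\right)^{3} = \left(- \frac{13}{8} + 5\right)^{3} = \left(\frac{27}{8}\right)^{3} = \frac{19683}{512}$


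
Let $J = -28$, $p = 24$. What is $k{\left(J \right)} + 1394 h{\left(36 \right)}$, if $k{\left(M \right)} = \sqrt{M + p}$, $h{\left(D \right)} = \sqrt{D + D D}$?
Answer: $2 i + 8364 \sqrt{37} \approx 50876.0 + 2.0 i$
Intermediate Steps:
$h{\left(D \right)} = \sqrt{D + D^{2}}$
$k{\left(M \right)} = \sqrt{24 + M}$ ($k{\left(M \right)} = \sqrt{M + 24} = \sqrt{24 + M}$)
$k{\left(J \right)} + 1394 h{\left(36 \right)} = \sqrt{24 - 28} + 1394 \sqrt{36 \left(1 + 36\right)} = \sqrt{-4} + 1394 \sqrt{36 \cdot 37} = 2 i + 1394 \sqrt{1332} = 2 i + 1394 \cdot 6 \sqrt{37} = 2 i + 8364 \sqrt{37}$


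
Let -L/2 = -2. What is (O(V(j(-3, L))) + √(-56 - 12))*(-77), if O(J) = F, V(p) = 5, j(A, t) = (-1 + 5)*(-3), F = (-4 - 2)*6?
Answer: 2772 - 154*I*√17 ≈ 2772.0 - 634.96*I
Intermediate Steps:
L = 4 (L = -2*(-2) = 4)
F = -36 (F = -6*6 = -36)
j(A, t) = -12 (j(A, t) = 4*(-3) = -12)
O(J) = -36
(O(V(j(-3, L))) + √(-56 - 12))*(-77) = (-36 + √(-56 - 12))*(-77) = (-36 + √(-68))*(-77) = (-36 + 2*I*√17)*(-77) = 2772 - 154*I*√17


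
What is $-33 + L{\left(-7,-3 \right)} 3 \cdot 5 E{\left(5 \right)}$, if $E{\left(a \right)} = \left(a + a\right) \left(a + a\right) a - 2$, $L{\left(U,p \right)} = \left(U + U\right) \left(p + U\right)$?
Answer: $1045767$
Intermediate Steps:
$L{\left(U,p \right)} = 2 U \left(U + p\right)$
$E{\left(a \right)} = -2 + 4 a^{3}$ ($E{\left(a \right)} = 2 a 2 a a - 2 = 4 a^{2} a - 2 = 4 a^{3} - 2 = -2 + 4 a^{3}$)
$-33 + L{\left(-7,-3 \right)} 3 \cdot 5 E{\left(5 \right)} = -33 + 2 \left(-7\right) \left(-7 - 3\right) 3 \cdot 5 \left(-2 + 4 \cdot 5^{3}\right) = -33 + 2 \left(-7\right) \left(-10\right) 15 \left(-2 + 4 \cdot 125\right) = -33 + 140 \cdot 15 \left(-2 + 500\right) = -33 + 140 \cdot 15 \cdot 498 = -33 + 140 \cdot 7470 = -33 + 1045800 = 1045767$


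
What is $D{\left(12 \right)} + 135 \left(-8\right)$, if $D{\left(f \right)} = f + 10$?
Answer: $-1058$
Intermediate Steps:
$D{\left(f \right)} = 10 + f$
$D{\left(12 \right)} + 135 \left(-8\right) = \left(10 + 12\right) + 135 \left(-8\right) = 22 - 1080 = -1058$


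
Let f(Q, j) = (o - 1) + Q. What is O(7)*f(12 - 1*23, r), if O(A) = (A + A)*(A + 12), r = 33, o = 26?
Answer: 3724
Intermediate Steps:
f(Q, j) = 25 + Q (f(Q, j) = (26 - 1) + Q = 25 + Q)
O(A) = 2*A*(12 + A) (O(A) = (2*A)*(12 + A) = 2*A*(12 + A))
O(7)*f(12 - 1*23, r) = (2*7*(12 + 7))*(25 + (12 - 1*23)) = (2*7*19)*(25 + (12 - 23)) = 266*(25 - 11) = 266*14 = 3724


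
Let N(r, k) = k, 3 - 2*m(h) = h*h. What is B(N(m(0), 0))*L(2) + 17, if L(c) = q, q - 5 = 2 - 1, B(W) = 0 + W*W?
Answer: 17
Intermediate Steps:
m(h) = 3/2 - h²/2 (m(h) = 3/2 - h*h/2 = 3/2 - h²/2)
B(W) = W² (B(W) = 0 + W² = W²)
q = 6 (q = 5 + (2 - 1) = 5 + 1 = 6)
L(c) = 6
B(N(m(0), 0))*L(2) + 17 = 0²*6 + 17 = 0*6 + 17 = 0 + 17 = 17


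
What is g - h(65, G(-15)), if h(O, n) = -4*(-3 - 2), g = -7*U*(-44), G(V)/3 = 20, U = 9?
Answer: 2752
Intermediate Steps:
G(V) = 60 (G(V) = 3*20 = 60)
g = 2772 (g = -7*9*(-44) = -63*(-44) = 2772)
h(O, n) = 20 (h(O, n) = -4*(-5) = 20)
g - h(65, G(-15)) = 2772 - 1*20 = 2772 - 20 = 2752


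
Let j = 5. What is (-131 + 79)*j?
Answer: -260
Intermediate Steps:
(-131 + 79)*j = (-131 + 79)*5 = -52*5 = -260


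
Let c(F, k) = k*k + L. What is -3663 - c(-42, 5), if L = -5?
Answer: -3683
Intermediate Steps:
c(F, k) = -5 + k² (c(F, k) = k*k - 5 = k² - 5 = -5 + k²)
-3663 - c(-42, 5) = -3663 - (-5 + 5²) = -3663 - (-5 + 25) = -3663 - 1*20 = -3663 - 20 = -3683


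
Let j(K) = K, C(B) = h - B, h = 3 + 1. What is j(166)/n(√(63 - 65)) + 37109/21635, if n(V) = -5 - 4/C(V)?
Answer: -178729613/6771755 + 332*I*√2/313 ≈ -26.393 + 1.5001*I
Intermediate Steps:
h = 4
C(B) = 4 - B
n(V) = -5 - 4/(4 - V)
j(166)/n(√(63 - 65)) + 37109/21635 = 166/(((24 - 5*√(63 - 65))/(-4 + √(63 - 65)))) + 37109/21635 = 166/(((24 - 5*I*√2)/(-4 + √(-2)))) + 37109*(1/21635) = 166/(((24 - 5*I*√2)/(-4 + I*√2))) + 37109/21635 = 166*((-4 + I*√2)/(24 - 5*I*√2)) + 37109/21635 = 166*(-4 + I*√2)/(24 - 5*I*√2) + 37109/21635 = 37109/21635 + 166*(-4 + I*√2)/(24 - 5*I*√2)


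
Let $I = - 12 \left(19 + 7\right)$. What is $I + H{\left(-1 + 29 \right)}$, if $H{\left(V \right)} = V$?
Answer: $-284$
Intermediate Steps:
$I = -312$ ($I = \left(-12\right) 26 = -312$)
$I + H{\left(-1 + 29 \right)} = -312 + \left(-1 + 29\right) = -312 + 28 = -284$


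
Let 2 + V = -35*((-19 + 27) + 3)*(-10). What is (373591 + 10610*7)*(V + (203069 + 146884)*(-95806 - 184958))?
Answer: -44004224375478084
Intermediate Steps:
V = 3848 (V = -2 - 35*((-19 + 27) + 3)*(-10) = -2 - 35*(8 + 3)*(-10) = -2 - 35*11*(-10) = -2 - 385*(-10) = -2 + 3850 = 3848)
(373591 + 10610*7)*(V + (203069 + 146884)*(-95806 - 184958)) = (373591 + 10610*7)*(3848 + (203069 + 146884)*(-95806 - 184958)) = (373591 + 74270)*(3848 + 349953*(-280764)) = 447861*(3848 - 98254204092) = 447861*(-98254200244) = -44004224375478084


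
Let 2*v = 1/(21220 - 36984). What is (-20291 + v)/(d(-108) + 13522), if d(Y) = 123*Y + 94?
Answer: -639734649/10467296 ≈ -61.117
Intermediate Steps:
d(Y) = 94 + 123*Y
v = -1/31528 (v = 1/(2*(21220 - 36984)) = (½)/(-15764) = (½)*(-1/15764) = -1/31528 ≈ -3.1718e-5)
(-20291 + v)/(d(-108) + 13522) = (-20291 - 1/31528)/((94 + 123*(-108)) + 13522) = -639734649/(31528*((94 - 13284) + 13522)) = -639734649/(31528*(-13190 + 13522)) = -639734649/31528/332 = -639734649/31528*1/332 = -639734649/10467296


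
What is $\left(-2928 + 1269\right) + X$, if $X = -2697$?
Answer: $-4356$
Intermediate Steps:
$\left(-2928 + 1269\right) + X = \left(-2928 + 1269\right) - 2697 = -1659 - 2697 = -4356$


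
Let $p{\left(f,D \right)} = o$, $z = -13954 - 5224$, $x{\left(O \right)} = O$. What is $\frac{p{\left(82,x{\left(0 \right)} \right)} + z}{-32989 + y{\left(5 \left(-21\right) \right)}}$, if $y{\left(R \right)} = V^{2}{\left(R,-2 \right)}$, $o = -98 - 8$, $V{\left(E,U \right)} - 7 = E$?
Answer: $\frac{6428}{7795} \approx 0.82463$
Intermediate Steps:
$V{\left(E,U \right)} = 7 + E$
$o = -106$
$z = -19178$
$p{\left(f,D \right)} = -106$
$y{\left(R \right)} = \left(7 + R\right)^{2}$
$\frac{p{\left(82,x{\left(0 \right)} \right)} + z}{-32989 + y{\left(5 \left(-21\right) \right)}} = \frac{-106 - 19178}{-32989 + \left(7 + 5 \left(-21\right)\right)^{2}} = - \frac{19284}{-32989 + \left(7 - 105\right)^{2}} = - \frac{19284}{-32989 + \left(-98\right)^{2}} = - \frac{19284}{-32989 + 9604} = - \frac{19284}{-23385} = \left(-19284\right) \left(- \frac{1}{23385}\right) = \frac{6428}{7795}$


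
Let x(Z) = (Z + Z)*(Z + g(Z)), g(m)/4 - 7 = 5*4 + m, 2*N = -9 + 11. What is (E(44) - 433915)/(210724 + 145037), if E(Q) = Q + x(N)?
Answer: -433645/355761 ≈ -1.2189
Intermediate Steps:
N = 1 (N = (-9 + 11)/2 = (½)*2 = 1)
g(m) = 108 + 4*m (g(m) = 28 + 4*(5*4 + m) = 28 + 4*(20 + m) = 28 + (80 + 4*m) = 108 + 4*m)
x(Z) = 2*Z*(108 + 5*Z) (x(Z) = (Z + Z)*(Z + (108 + 4*Z)) = (2*Z)*(108 + 5*Z) = 2*Z*(108 + 5*Z))
E(Q) = 226 + Q (E(Q) = Q + 2*1*(108 + 5*1) = Q + 2*1*(108 + 5) = Q + 2*1*113 = Q + 226 = 226 + Q)
(E(44) - 433915)/(210724 + 145037) = ((226 + 44) - 433915)/(210724 + 145037) = (270 - 433915)/355761 = -433645*1/355761 = -433645/355761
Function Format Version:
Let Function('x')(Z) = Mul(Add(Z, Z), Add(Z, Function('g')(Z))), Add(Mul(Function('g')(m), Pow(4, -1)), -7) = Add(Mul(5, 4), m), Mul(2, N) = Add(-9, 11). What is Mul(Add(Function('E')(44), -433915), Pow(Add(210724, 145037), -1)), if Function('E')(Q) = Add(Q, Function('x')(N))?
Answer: Rational(-433645, 355761) ≈ -1.2189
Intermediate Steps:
N = 1 (N = Mul(Rational(1, 2), Add(-9, 11)) = Mul(Rational(1, 2), 2) = 1)
Function('g')(m) = Add(108, Mul(4, m)) (Function('g')(m) = Add(28, Mul(4, Add(Mul(5, 4), m))) = Add(28, Mul(4, Add(20, m))) = Add(28, Add(80, Mul(4, m))) = Add(108, Mul(4, m)))
Function('x')(Z) = Mul(2, Z, Add(108, Mul(5, Z))) (Function('x')(Z) = Mul(Add(Z, Z), Add(Z, Add(108, Mul(4, Z)))) = Mul(Mul(2, Z), Add(108, Mul(5, Z))) = Mul(2, Z, Add(108, Mul(5, Z))))
Function('E')(Q) = Add(226, Q) (Function('E')(Q) = Add(Q, Mul(2, 1, Add(108, Mul(5, 1)))) = Add(Q, Mul(2, 1, Add(108, 5))) = Add(Q, Mul(2, 1, 113)) = Add(Q, 226) = Add(226, Q))
Mul(Add(Function('E')(44), -433915), Pow(Add(210724, 145037), -1)) = Mul(Add(Add(226, 44), -433915), Pow(Add(210724, 145037), -1)) = Mul(Add(270, -433915), Pow(355761, -1)) = Mul(-433645, Rational(1, 355761)) = Rational(-433645, 355761)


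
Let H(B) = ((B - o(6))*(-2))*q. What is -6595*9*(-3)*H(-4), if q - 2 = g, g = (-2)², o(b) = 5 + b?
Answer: 32051700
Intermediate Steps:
g = 4
q = 6 (q = 2 + 4 = 6)
H(B) = 132 - 12*B (H(B) = ((B - (5 + 6))*(-2))*6 = ((B - 1*11)*(-2))*6 = ((B - 11)*(-2))*6 = ((-11 + B)*(-2))*6 = (22 - 2*B)*6 = 132 - 12*B)
-6595*9*(-3)*H(-4) = -6595*9*(-3)*(132 - 12*(-4)) = -(-178065)*(132 + 48) = -(-178065)*180 = -6595*(-4860) = 32051700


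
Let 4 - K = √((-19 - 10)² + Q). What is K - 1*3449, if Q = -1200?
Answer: -3445 - I*√359 ≈ -3445.0 - 18.947*I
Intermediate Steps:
K = 4 - I*√359 (K = 4 - √((-19 - 10)² - 1200) = 4 - √((-29)² - 1200) = 4 - √(841 - 1200) = 4 - √(-359) = 4 - I*√359 ≈ 4.0 - 18.947*I)
K - 1*3449 = (4 - I*√359) - 1*3449 = (4 - I*√359) - 3449 = -3445 - I*√359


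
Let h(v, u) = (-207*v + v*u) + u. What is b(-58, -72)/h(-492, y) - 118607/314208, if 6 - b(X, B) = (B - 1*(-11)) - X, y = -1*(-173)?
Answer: -2001749035/5310429408 ≈ -0.37695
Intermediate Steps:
y = 173
b(X, B) = -5 + X - B (b(X, B) = 6 - ((B - 1*(-11)) - X) = 6 - ((B + 11) - X) = 6 - ((11 + B) - X) = 6 - (11 + B - X) = 6 + (-11 + X - B) = -5 + X - B)
h(v, u) = u - 207*v + u*v (h(v, u) = (-207*v + u*v) + u = u - 207*v + u*v)
b(-58, -72)/h(-492, y) - 118607/314208 = (-5 - 58 - 1*(-72))/(173 - 207*(-492) + 173*(-492)) - 118607/314208 = (-5 - 58 + 72)/(173 + 101844 - 85116) - 118607*1/314208 = 9/16901 - 118607/314208 = -2001749035/5310429408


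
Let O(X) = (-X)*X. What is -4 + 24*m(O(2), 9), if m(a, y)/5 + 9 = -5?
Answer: -1684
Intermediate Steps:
O(X) = -X²
m(a, y) = -70 (m(a, y) = -45 + 5*(-5) = -45 - 25 = -70)
-4 + 24*m(O(2), 9) = -4 + 24*(-70) = -4 - 1680 = -1684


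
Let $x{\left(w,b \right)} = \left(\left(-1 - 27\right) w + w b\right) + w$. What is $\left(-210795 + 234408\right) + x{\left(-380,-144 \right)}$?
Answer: $88593$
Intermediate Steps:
$x{\left(w,b \right)} = - 27 w + b w$ ($x{\left(w,b \right)} = \left(- 28 w + b w\right) + w = - 27 w + b w$)
$\left(-210795 + 234408\right) + x{\left(-380,-144 \right)} = \left(-210795 + 234408\right) - 380 \left(-27 - 144\right) = 23613 - -64980 = 23613 + 64980 = 88593$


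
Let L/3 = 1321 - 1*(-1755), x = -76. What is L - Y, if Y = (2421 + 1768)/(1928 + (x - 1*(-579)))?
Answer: 22429079/2431 ≈ 9226.3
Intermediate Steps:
L = 9228 (L = 3*(1321 - 1*(-1755)) = 3*(1321 + 1755) = 3*3076 = 9228)
Y = 4189/2431 (Y = (2421 + 1768)/(1928 + (-76 - 1*(-579))) = 4189/(1928 + (-76 + 579)) = 4189/(1928 + 503) = 4189/2431 ≈ 1.7232)
L - Y = 9228 - 1*4189/2431 = 9228 - 4189/2431 = 22429079/2431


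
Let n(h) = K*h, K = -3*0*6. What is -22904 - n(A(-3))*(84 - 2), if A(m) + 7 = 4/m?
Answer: -22904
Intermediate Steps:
K = 0 (K = 0*6 = 0)
A(m) = -7 + 4/m
n(h) = 0 (n(h) = 0*h = 0)
-22904 - n(A(-3))*(84 - 2) = -22904 - 0*(84 - 2) = -22904 - 0*82 = -22904 - 1*0 = -22904 + 0 = -22904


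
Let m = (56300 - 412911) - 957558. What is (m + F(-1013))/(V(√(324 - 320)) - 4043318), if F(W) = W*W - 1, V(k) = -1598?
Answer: 288001/4044916 ≈ 0.071201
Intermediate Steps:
m = -1314169 (m = -356611 - 957558 = -1314169)
F(W) = -1 + W² (F(W) = W² - 1 = -1 + W²)
(m + F(-1013))/(V(√(324 - 320)) - 4043318) = (-1314169 + (-1 + (-1013)²))/(-1598 - 4043318) = (-1314169 + (-1 + 1026169))/(-4044916) = (-1314169 + 1026168)*(-1/4044916) = -288001*(-1/4044916) = 288001/4044916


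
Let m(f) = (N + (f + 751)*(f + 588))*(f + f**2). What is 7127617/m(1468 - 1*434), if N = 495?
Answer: 7127617/3099018745350 ≈ 2.3000e-6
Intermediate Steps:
m(f) = (495 + (588 + f)*(751 + f))*(f + f**2) (m(f) = (495 + (f + 751)*(f + 588))*(f + f**2) = (495 + (751 + f)*(588 + f))*(f + f**2) = (495 + (588 + f)*(751 + f))*(f + f**2))
7127617/m(1468 - 1*434) = 7127617/(((1468 - 1*434)*(442083 + (1468 - 1*434)**3 + 1340*(1468 - 1*434)**2 + 443422*(1468 - 1*434)))) = 7127617/(((1468 - 434)*(442083 + (1468 - 434)**3 + 1340*(1468 - 434)**2 + 443422*(1468 - 434)))) = 7127617/((1034*(442083 + 1034**3 + 1340*1034**2 + 443422*1034))) = 7127617/((1034*(442083 + 1105507304 + 1340*1069156 + 458498348))) = 7127617/((1034*(442083 + 1105507304 + 1432669040 + 458498348))) = 7127617/((1034*2997116775)) = 7127617/3099018745350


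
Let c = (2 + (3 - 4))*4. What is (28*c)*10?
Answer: 1120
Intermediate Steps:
c = 4 (c = (2 - 1)*4 = 1*4 = 4)
(28*c)*10 = (28*4)*10 = 112*10 = 1120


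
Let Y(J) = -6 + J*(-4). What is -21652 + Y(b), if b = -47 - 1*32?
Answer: -21342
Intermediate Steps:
b = -79 (b = -47 - 32 = -79)
Y(J) = -6 - 4*J
-21652 + Y(b) = -21652 + (-6 - 4*(-79)) = -21652 + (-6 + 316) = -21652 + 310 = -21342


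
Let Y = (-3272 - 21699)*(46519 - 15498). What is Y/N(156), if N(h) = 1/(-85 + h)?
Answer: -54998402761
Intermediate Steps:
Y = -774625391 (Y = -24971*31021 = -774625391)
Y/N(156) = -774625391/(1/(-85 + 156)) = -774625391/(1/71) = -774625391/1/71 = -774625391*71 = -54998402761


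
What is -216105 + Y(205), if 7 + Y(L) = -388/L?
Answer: -44303348/205 ≈ -2.1611e+5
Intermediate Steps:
Y(L) = -7 - 388/L
-216105 + Y(205) = -216105 + (-7 - 388/205) = -216105 - 1823/205 = -44303348/205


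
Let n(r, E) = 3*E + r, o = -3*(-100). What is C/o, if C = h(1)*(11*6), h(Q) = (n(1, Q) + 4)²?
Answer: 352/25 ≈ 14.080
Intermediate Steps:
o = 300
n(r, E) = r + 3*E
h(Q) = (5 + 3*Q)² (h(Q) = ((1 + 3*Q) + 4)² = (5 + 3*Q)²)
C = 4224 (C = (5 + 3*1)²*(11*6) = (5 + 3)²*66 = 8²*66 = 64*66 = 4224)
C/o = 4224/300 = 4224*(1/300) = 352/25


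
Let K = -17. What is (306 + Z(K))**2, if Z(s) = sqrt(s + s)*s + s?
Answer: 73695 - 9826*I*sqrt(34) ≈ 73695.0 - 57295.0*I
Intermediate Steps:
Z(s) = s + sqrt(2)*s**(3/2) (Z(s) = sqrt(2*s)*s + s = (sqrt(2)*sqrt(s))*s + s = sqrt(2)*s**(3/2) + s = s + sqrt(2)*s**(3/2))
(306 + Z(K))**2 = (306 + (-17 + sqrt(2)*(-17)**(3/2)))**2 = (306 + (-17 + sqrt(2)*(-17*I*sqrt(17))))**2 = (306 + (-17 - 17*I*sqrt(34)))**2 = (289 - 17*I*sqrt(34))**2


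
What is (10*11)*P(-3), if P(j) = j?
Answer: -330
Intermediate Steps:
(10*11)*P(-3) = (10*11)*(-3) = 110*(-3) = -330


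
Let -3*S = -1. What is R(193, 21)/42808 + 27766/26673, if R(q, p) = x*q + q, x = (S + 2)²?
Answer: 1832673319/1712726676 ≈ 1.0700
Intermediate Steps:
S = ⅓ (S = -⅓*(-1) = ⅓ ≈ 0.33333)
x = 49/9 (x = (⅓ + 2)² = (7/3)² = 49/9 ≈ 5.4444)
R(q, p) = 58*q/9 (R(q, p) = 49*q/9 + q = 58*q/9)
R(193, 21)/42808 + 27766/26673 = ((58/9)*193)/42808 + 27766/26673 = (11194/9)*(1/42808) + 27766*(1/26673) = 5597/192636 + 27766/26673 = 1832673319/1712726676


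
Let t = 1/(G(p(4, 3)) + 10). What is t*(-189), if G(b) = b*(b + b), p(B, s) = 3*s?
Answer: -189/172 ≈ -1.0988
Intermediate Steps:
G(b) = 2*b**2 (G(b) = b*(2*b) = 2*b**2)
t = 1/172 (t = 1/(2*(3*3)**2 + 10) = 1/(2*9**2 + 10) = 1/(2*81 + 10) = 1/(162 + 10) = 1/172 ≈ 0.0058140)
t*(-189) = (1/172)*(-189) = -189/172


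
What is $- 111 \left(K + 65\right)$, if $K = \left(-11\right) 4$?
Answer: $-2331$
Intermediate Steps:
$K = -44$
$- 111 \left(K + 65\right) = - 111 \left(-44 + 65\right) = \left(-111\right) 21 = -2331$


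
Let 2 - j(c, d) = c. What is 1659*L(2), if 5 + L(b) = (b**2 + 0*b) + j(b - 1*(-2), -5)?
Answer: -4977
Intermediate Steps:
j(c, d) = 2 - c
L(b) = -5 + b**2 - b (L(b) = -5 + ((b**2 + 0*b) + (2 - (b - 1*(-2)))) = -5 + ((b**2 + 0) + (2 - (b + 2))) = -5 + (b**2 + (2 - (2 + b))) = -5 + (b**2 + (2 + (-2 - b))) = -5 + (b**2 - b) = -5 + b**2 - b)
1659*L(2) = 1659*(-5 + 2**2 - 1*2) = 1659*(-5 + 4 - 2) = 1659*(-3) = -4977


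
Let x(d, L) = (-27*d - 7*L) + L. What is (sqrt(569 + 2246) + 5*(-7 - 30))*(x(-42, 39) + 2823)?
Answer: -688755 + 3723*sqrt(2815) ≈ -4.9123e+5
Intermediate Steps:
x(d, L) = -27*d - 6*L
(sqrt(569 + 2246) + 5*(-7 - 30))*(x(-42, 39) + 2823) = (sqrt(569 + 2246) + 5*(-7 - 30))*((-27*(-42) - 6*39) + 2823) = (sqrt(2815) + 5*(-37))*((1134 - 234) + 2823) = (sqrt(2815) - 185)*(900 + 2823) = (-185 + sqrt(2815))*3723 = -688755 + 3723*sqrt(2815)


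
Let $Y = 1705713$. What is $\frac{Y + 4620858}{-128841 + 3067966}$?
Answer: $\frac{6326571}{2939125} \approx 2.1525$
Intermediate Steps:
$\frac{Y + 4620858}{-128841 + 3067966} = \frac{1705713 + 4620858}{-128841 + 3067966} = \frac{6326571}{2939125}$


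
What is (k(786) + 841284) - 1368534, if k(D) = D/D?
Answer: -527249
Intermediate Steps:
k(D) = 1
(k(786) + 841284) - 1368534 = (1 + 841284) - 1368534 = 841285 - 1368534 = -527249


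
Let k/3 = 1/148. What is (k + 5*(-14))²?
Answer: 107267449/21904 ≈ 4897.2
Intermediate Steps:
k = 3/148 ≈ 0.020270
(k + 5*(-14))² = (3/148 + 5*(-14))² = (3/148 - 70)² = (-10357/148)² = 107267449/21904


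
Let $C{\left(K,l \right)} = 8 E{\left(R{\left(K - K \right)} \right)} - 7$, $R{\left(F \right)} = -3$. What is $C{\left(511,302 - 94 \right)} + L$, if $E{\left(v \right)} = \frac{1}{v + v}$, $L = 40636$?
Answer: $\frac{121883}{3} \approx 40628.0$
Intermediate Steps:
$E{\left(v \right)} = \frac{1}{2 v}$
$C{\left(K,l \right)} = - \frac{25}{3}$ ($C{\left(K,l \right)} = 8 \frac{1}{2 \left(-3\right)} - 7 = 8 \cdot \frac{1}{2} \left(- \frac{1}{3}\right) - 7 = 8 \left(- \frac{1}{6}\right) - 7 = - \frac{4}{3} - 7 = - \frac{25}{3}$)
$C{\left(511,302 - 94 \right)} + L = - \frac{25}{3} + 40636 = \frac{121883}{3}$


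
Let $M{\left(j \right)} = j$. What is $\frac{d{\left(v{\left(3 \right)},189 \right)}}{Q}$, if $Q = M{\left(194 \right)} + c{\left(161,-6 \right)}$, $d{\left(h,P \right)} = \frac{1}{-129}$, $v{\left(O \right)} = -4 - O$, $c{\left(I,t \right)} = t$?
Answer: $- \frac{1}{24252} \approx -4.1234 \cdot 10^{-5}$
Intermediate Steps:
$d{\left(h,P \right)} = - \frac{1}{129}$
$Q = 188$ ($Q = 194 - 6 = 188$)
$\frac{d{\left(v{\left(3 \right)},189 \right)}}{Q} = - \frac{1}{129 \cdot 188} = \left(- \frac{1}{129}\right) \frac{1}{188} = - \frac{1}{24252}$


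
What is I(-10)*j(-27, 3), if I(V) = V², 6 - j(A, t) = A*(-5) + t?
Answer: -13200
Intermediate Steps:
j(A, t) = 6 - t + 5*A (j(A, t) = 6 - (A*(-5) + t) = 6 - (-5*A + t) = 6 - (t - 5*A) = 6 + (-t + 5*A) = 6 - t + 5*A)
I(-10)*j(-27, 3) = (-10)²*(6 - 1*3 + 5*(-27)) = 100*(6 - 3 - 135) = 100*(-132) = -13200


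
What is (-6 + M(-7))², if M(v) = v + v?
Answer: 400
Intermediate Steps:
M(v) = 2*v
(-6 + M(-7))² = (-6 + 2*(-7))² = (-6 - 14)² = (-20)² = 400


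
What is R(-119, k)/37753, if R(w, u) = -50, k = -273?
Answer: -50/37753 ≈ -0.0013244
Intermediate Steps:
R(-119, k)/37753 = -50/37753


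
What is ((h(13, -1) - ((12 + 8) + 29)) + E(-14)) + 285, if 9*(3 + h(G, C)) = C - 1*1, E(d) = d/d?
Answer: 2104/9 ≈ 233.78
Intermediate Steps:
E(d) = 1
h(G, C) = -28/9 + C/9 (h(G, C) = -3 + (C - 1*1)/9 = -3 + (C - 1)/9 = -3 + (-1 + C)/9 = -3 + (-1/9 + C/9) = -28/9 + C/9)
((h(13, -1) - ((12 + 8) + 29)) + E(-14)) + 285 = (((-28/9 + (1/9)*(-1)) - ((12 + 8) + 29)) + 1) + 285 = (((-28/9 - 1/9) - (20 + 29)) + 1) + 285 = ((-29/9 - 1*49) + 1) + 285 = ((-29/9 - 49) + 1) + 285 = (-470/9 + 1) + 285 = -461/9 + 285 = 2104/9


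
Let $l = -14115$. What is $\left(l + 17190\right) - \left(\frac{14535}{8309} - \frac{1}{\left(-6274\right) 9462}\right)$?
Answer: $\frac{1515912747908011}{493260361692} \approx 3073.3$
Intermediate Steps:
$\left(l + 17190\right) - \left(\frac{14535}{8309} - \frac{1}{\left(-6274\right) 9462}\right) = \left(-14115 + 17190\right) - \left(\frac{14535}{8309} - \frac{1}{\left(-6274\right) 9462}\right) = 3075 - \frac{862864294889}{493260361692} = \frac{1515912747908011}{493260361692}$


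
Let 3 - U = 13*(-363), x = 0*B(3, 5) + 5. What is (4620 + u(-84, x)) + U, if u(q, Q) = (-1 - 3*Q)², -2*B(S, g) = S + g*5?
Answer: 9598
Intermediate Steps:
B(S, g) = -5*g/2 - S/2 (B(S, g) = -(S + g*5)/2 = -(S + 5*g)/2 = -5*g/2 - S/2)
x = 5 (x = 0*(-5/2*5 - ½*3) + 5 = 0*(-25/2 - 3/2) + 5 = 0*(-14) + 5 = 0 + 5 = 5)
U = 4722 (U = 3 - 13*(-363) = 3 - 1*(-4719) = 3 + 4719 = 4722)
(4620 + u(-84, x)) + U = (4620 + (1 + 3*5)²) + 4722 = (4620 + (1 + 15)²) + 4722 = (4620 + 16²) + 4722 = (4620 + 256) + 4722 = 4876 + 4722 = 9598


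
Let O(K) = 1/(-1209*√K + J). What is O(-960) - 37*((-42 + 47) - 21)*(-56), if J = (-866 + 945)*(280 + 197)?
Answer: -10399495995685/313691361 + 3224*I*√15/941074083 ≈ -33152.0 + 1.3268e-5*I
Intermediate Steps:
J = 37683 (J = 79*477 = 37683)
O(K) = 1/(37683 - 1209*√K) (O(K) = 1/(-1209*√K + 37683) = 1/(37683 - 1209*√K))
O(-960) - 37*((-42 + 47) - 21)*(-56) = -1/(-37683 + 1209*√(-960)) - 37*((-42 + 47) - 21)*(-56) = -1/(-37683 + 1209*(8*I*√15)) - 37*(5 - 21)*(-56) = -1/(-37683 + 9672*I*√15) - 37*(-16)*(-56) = -1/(-37683 + 9672*I*√15) - (-592)*(-56) = -1/(-37683 + 9672*I*√15) - 1*33152 = -1/(-37683 + 9672*I*√15) - 33152 = -33152 - 1/(-37683 + 9672*I*√15)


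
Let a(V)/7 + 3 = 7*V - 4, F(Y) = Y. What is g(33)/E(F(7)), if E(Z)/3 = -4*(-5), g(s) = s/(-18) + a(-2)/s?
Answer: -83/792 ≈ -0.10480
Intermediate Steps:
a(V) = -49 + 49*V (a(V) = -21 + 7*(7*V - 4) = -21 + 7*(-4 + 7*V) = -21 + (-28 + 49*V) = -49 + 49*V)
g(s) = -147/s - s/18 (g(s) = s/(-18) + (-49 + 49*(-2))/s = s*(-1/18) + (-49 - 98)/s = -s/18 - 147/s = -147/s - s/18)
E(Z) = 60 (E(Z) = 3*(-4*(-5)) = 3*20 = 60)
g(33)/E(F(7)) = (-147/33 - 1/18*33)/60 = (-147*1/33 - 11/6)*(1/60) = (-49/11 - 11/6)*(1/60) = -415/66*1/60 = -83/792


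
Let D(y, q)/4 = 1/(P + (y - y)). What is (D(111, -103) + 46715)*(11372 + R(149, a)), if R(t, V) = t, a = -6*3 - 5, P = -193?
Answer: 103873232311/193 ≈ 5.3820e+8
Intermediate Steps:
a = -23 (a = -18 - 5 = -23)
D(y, q) = -4/193 (D(y, q) = 4/(-193 + (y - y)) = 4/(-193 + 0) = 4/(-193) = 4*(-1/193) = -4/193)
(D(111, -103) + 46715)*(11372 + R(149, a)) = (-4/193 + 46715)*(11372 + 149) = (9015991/193)*11521 = 103873232311/193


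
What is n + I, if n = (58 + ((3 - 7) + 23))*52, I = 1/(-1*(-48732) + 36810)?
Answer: 342510169/85542 ≈ 4004.0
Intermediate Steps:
I = 1/85542 (I = 1/(48732 + 36810) = 1/85542 ≈ 1.1690e-5)
n = 4004 (n = (58 + (-4 + 23))*52 = (58 + 19)*52 = 77*52 = 4004)
n + I = 4004 + 1/85542 = 342510169/85542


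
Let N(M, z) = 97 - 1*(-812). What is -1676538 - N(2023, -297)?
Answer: -1677447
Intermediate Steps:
N(M, z) = 909 (N(M, z) = 97 + 812 = 909)
-1676538 - N(2023, -297) = -1676538 - 1*909 = -1676538 - 909 = -1677447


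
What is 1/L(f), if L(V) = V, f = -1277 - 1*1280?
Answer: -1/2557 ≈ -0.00039108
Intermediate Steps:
f = -2557 (f = -1277 - 1280 = -2557)
1/L(f) = 1/(-2557) = -1/2557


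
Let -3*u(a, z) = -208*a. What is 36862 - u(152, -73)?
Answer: 78970/3 ≈ 26323.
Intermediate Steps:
u(a, z) = 208*a/3 (u(a, z) = -(-208)*a/3 = 208*a/3)
36862 - u(152, -73) = 36862 - 208*152/3 = 36862 - 1*31616/3 = 36862 - 31616/3 = 78970/3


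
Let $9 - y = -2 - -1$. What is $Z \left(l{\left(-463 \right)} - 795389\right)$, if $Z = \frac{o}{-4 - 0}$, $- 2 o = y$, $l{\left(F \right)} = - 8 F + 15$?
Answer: $- \frac{1979175}{2} \approx -9.8959 \cdot 10^{5}$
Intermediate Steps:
$l{\left(F \right)} = 15 - 8 F$
$y = 10$ ($y = 9 - \left(-2 - -1\right) = 9 - \left(-2 + 1\right) = 9 - -1 = 9 + 1 = 10$)
$o = -5$ ($o = \left(- \frac{1}{2}\right) 10 = -5$)
$Z = \frac{5}{4}$ ($Z = - \frac{5}{-4 - 0} = - \frac{5}{-4 + 0} = - \frac{5}{-4} = \left(-5\right) \left(- \frac{1}{4}\right) = \frac{5}{4} \approx 1.25$)
$Z \left(l{\left(-463 \right)} - 795389\right) = \frac{5 \left(\left(15 - -3704\right) - 795389\right)}{4} = \frac{5 \left(\left(15 + 3704\right) - 795389\right)}{4} = \frac{5 \left(3719 - 795389\right)}{4} = \frac{5}{4} \left(-791670\right) = - \frac{1979175}{2}$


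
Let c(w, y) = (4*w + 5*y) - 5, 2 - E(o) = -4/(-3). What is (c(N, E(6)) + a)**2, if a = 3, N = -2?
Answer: 400/9 ≈ 44.444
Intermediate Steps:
E(o) = 2/3 (E(o) = 2 - (-4)/(-3) = 2 - (-4)*(-1)/3 = 2 - 1*4/3 = 2 - 4/3 = 2/3)
c(w, y) = -5 + 4*w + 5*y
(c(N, E(6)) + a)**2 = ((-5 + 4*(-2) + 5*(2/3)) + 3)**2 = ((-5 - 8 + 10/3) + 3)**2 = (-29/3 + 3)**2 = (-20/3)**2 = 400/9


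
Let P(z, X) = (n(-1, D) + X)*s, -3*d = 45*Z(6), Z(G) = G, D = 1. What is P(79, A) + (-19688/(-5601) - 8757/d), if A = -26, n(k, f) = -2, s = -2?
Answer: 8783213/56010 ≈ 156.82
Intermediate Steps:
d = -90 (d = -15*6 = -⅓*270 = -90)
P(z, X) = 4 - 2*X (P(z, X) = (-2 + X)*(-2) = 4 - 2*X)
P(79, A) + (-19688/(-5601) - 8757/d) = (4 - 2*(-26)) + (-19688/(-5601) - 8757/(-90)) = (4 + 52) + (-19688*(-1/5601) - 8757*(-1/90)) = 56 + (19688/5601 + 973/10) = 56 + 5646653/56010 = 8783213/56010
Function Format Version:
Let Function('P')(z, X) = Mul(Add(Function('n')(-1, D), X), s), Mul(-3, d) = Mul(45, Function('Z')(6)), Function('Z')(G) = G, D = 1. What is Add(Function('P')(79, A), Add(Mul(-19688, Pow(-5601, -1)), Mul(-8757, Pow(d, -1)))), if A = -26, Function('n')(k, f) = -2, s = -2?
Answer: Rational(8783213, 56010) ≈ 156.82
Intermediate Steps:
d = -90 (d = Mul(Rational(-1, 3), Mul(45, 6)) = Mul(Rational(-1, 3), 270) = -90)
Function('P')(z, X) = Add(4, Mul(-2, X)) (Function('P')(z, X) = Mul(Add(-2, X), -2) = Add(4, Mul(-2, X)))
Add(Function('P')(79, A), Add(Mul(-19688, Pow(-5601, -1)), Mul(-8757, Pow(d, -1)))) = Add(Add(4, Mul(-2, -26)), Add(Mul(-19688, Pow(-5601, -1)), Mul(-8757, Pow(-90, -1)))) = Add(Add(4, 52), Add(Mul(-19688, Rational(-1, 5601)), Mul(-8757, Rational(-1, 90)))) = Add(56, Add(Rational(19688, 5601), Rational(973, 10))) = Add(56, Rational(5646653, 56010)) = Rational(8783213, 56010)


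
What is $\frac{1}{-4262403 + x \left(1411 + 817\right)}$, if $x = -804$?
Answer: $- \frac{1}{6053715} \approx -1.6519 \cdot 10^{-7}$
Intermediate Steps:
$\frac{1}{-4262403 + x \left(1411 + 817\right)} = \frac{1}{-4262403 - 804 \left(1411 + 817\right)} = \frac{1}{-4262403 - 1791312} = \frac{1}{-6053715} = - \frac{1}{6053715}$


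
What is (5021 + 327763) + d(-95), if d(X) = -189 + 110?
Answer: 332705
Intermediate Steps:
d(X) = -79
(5021 + 327763) + d(-95) = (5021 + 327763) - 79 = 332784 - 79 = 332705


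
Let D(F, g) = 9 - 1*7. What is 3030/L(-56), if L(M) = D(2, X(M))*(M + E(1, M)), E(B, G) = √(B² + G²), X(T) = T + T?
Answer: 84840 + 1515*√3137 ≈ 1.6969e+5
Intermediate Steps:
X(T) = 2*T
D(F, g) = 2 (D(F, g) = 9 - 7 = 2)
L(M) = 2*M + 2*√(1 + M²) (L(M) = 2*(M + √(1² + M²)) = 2*(M + √(1 + M²)) = 2*M + 2*√(1 + M²))
3030/L(-56) = 3030/(2*(-56) + 2*√(1 + (-56)²)) = 3030/(-112 + 2*√(1 + 3136)) = 3030/(-112 + 2*√3137)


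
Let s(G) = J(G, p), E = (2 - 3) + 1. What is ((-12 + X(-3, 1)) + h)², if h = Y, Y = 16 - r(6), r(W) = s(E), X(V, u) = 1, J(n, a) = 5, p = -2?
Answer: 0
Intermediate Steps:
E = 0 (E = -1 + 1 = 0)
s(G) = 5
r(W) = 5
Y = 11 (Y = 16 - 1*5 = 16 - 5 = 11)
h = 11
((-12 + X(-3, 1)) + h)² = ((-12 + 1) + 11)² = (-11 + 11)² = 0² = 0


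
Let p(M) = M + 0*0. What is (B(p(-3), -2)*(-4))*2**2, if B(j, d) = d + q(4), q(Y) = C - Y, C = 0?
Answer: 96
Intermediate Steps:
q(Y) = -Y (q(Y) = 0 - Y = -Y)
p(M) = M (p(M) = M + 0 = M)
B(j, d) = -4 + d (B(j, d) = d - 1*4 = d - 4 = -4 + d)
(B(p(-3), -2)*(-4))*2**2 = ((-4 - 2)*(-4))*2**2 = -6*(-4)*4 = 24*4 = 96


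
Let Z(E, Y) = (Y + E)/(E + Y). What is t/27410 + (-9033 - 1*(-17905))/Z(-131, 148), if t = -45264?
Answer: 121568128/13705 ≈ 8870.3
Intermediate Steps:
Z(E, Y) = 1 (Z(E, Y) = (E + Y)/(E + Y) = 1)
t/27410 + (-9033 - 1*(-17905))/Z(-131, 148) = -45264/27410 + (-9033 - 1*(-17905))/1 = -45264*1/27410 + (-9033 + 17905)*1 = -22632/13705 + 8872*1 = -22632/13705 + 8872 = 121568128/13705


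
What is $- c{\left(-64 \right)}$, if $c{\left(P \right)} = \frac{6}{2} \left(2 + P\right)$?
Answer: $186$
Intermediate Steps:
$c{\left(P \right)} = 6 + 3 P$ ($c{\left(P \right)} = 6 \cdot \frac{1}{2} \left(2 + P\right) = 3 \left(2 + P\right) = 6 + 3 P$)
$- c{\left(-64 \right)} = - (6 + 3 \left(-64\right)) = - (6 - 192) = \left(-1\right) \left(-186\right) = 186$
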